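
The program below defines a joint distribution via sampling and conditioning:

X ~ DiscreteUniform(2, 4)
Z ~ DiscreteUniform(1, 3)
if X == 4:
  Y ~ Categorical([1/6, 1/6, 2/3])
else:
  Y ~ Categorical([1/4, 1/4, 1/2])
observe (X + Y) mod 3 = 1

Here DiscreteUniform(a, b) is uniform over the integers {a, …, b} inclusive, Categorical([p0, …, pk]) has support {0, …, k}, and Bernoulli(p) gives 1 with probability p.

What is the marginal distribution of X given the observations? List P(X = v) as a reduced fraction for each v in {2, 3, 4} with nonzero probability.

P(X=2) = 6/11, P(X=3) = 3/11, P(X=4) = 2/11

Enumerate traces; 9 have nonzero weight after conditioning:
  (X=2, Z=1, Y=2) weight 1/18
  (X=2, Z=2, Y=2) weight 1/18
  (X=2, Z=3, Y=2) weight 1/18
  (X=3, Z=1, Y=1) weight 1/36
  (X=3, Z=2, Y=1) weight 1/36
  (X=3, Z=3, Y=1) weight 1/36
  (X=4, Z=1, Y=0) weight 1/54
  (X=4, Z=2, Y=0) weight 1/54
  … 1 more
Group by X:
  weight(X=2) = 1/6
  weight(X=3) = 1/12
  weight(X=4) = 1/18
Total weight = 1/6 + 1/12 + 1/18 = 11/36
P(X=2 | obs) = 1/6 / 11/36 = 6/11
P(X=3 | obs) = 1/12 / 11/36 = 3/11
P(X=4 | obs) = 1/18 / 11/36 = 2/11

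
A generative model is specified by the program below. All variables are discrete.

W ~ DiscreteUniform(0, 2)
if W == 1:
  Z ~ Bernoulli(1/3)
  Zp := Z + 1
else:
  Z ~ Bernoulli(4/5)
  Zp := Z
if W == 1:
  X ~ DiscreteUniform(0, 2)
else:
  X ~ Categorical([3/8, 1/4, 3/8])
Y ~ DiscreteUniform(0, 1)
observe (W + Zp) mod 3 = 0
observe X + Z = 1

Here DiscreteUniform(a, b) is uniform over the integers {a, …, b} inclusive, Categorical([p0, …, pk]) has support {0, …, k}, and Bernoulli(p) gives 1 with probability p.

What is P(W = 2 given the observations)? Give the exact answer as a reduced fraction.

P(W = 2 | obs) = 54/83

Enumerate traces; 6 have nonzero weight after conditioning:
  (W=0, Z=0, X=1, Y=0) weight 1/120
  (W=0, Z=0, X=1, Y=1) weight 1/120
  (W=1, Z=1, X=0, Y=0) weight 1/54
  (W=1, Z=1, X=0, Y=1) weight 1/54
  (W=2, Z=1, X=0, Y=0) weight 1/20
  (W=2, Z=1, X=0, Y=1) weight 1/20
Group by W:
  weight(W=0) = 1/60
  weight(W=1) = 1/27
  weight(W=2) = 1/10
Total weight = 1/60 + 1/27 + 1/10 = 83/540
P(W=0 | obs) = 1/60 / 83/540 = 9/83
P(W=1 | obs) = 1/27 / 83/540 = 20/83
P(W=2 | obs) = 1/10 / 83/540 = 54/83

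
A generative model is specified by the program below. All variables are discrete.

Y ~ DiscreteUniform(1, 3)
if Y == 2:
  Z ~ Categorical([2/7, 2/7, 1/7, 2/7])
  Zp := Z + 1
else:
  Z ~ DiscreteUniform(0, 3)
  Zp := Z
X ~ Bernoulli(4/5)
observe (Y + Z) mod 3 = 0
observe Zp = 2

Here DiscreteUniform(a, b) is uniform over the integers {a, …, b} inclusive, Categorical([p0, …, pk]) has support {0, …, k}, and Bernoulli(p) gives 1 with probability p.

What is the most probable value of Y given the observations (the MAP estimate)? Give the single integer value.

argmax_v P(Y = v | obs) = 2

Enumerate traces; 4 have nonzero weight after conditioning:
  (Y=1, Z=2, X=0) weight 1/60
  (Y=1, Z=2, X=1) weight 1/15
  (Y=2, Z=1, X=0) weight 2/105
  (Y=2, Z=1, X=1) weight 8/105
Group by Y:
  weight(Y=1) = 1/12
  weight(Y=2) = 2/21
Total weight = 1/12 + 2/21 = 5/28
P(Y=1 | obs) = 1/12 / 5/28 = 7/15
P(Y=2 | obs) = 2/21 / 5/28 = 8/15
argmax = 2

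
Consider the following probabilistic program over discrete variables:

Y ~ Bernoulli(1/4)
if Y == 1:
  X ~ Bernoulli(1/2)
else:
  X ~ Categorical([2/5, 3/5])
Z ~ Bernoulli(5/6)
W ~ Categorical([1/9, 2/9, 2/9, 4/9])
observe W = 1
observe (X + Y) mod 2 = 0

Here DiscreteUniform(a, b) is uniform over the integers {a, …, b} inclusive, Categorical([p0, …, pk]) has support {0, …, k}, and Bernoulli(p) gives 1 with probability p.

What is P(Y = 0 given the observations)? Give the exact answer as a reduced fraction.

Enumerate traces; 4 have nonzero weight after conditioning:
  (Y=0, X=0, Z=0, W=1) weight 1/90
  (Y=0, X=0, Z=1, W=1) weight 1/18
  (Y=1, X=1, Z=0, W=1) weight 1/216
  (Y=1, X=1, Z=1, W=1) weight 5/216
Group by Y:
  weight(Y=0) = 1/15
  weight(Y=1) = 1/36
Total weight = 1/15 + 1/36 = 17/180
P(Y=0 | obs) = 1/15 / 17/180 = 12/17
P(Y=1 | obs) = 1/36 / 17/180 = 5/17

P(Y = 0 | obs) = 12/17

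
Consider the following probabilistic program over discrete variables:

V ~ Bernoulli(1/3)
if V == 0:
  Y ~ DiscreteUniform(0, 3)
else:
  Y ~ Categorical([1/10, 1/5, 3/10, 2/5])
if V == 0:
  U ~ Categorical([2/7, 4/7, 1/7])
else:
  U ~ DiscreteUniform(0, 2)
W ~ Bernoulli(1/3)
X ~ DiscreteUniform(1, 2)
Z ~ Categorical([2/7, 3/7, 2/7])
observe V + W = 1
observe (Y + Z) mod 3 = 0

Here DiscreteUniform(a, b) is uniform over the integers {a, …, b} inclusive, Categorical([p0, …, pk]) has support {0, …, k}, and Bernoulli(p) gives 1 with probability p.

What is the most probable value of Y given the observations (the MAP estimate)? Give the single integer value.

argmax_v P(Y = v | obs) = 2

Enumerate traces; 48 have nonzero weight after conditioning:
  (V=0, Y=0, U=0, W=1, X=1, Z=0) weight 1/441
  (V=0, Y=0, U=0, W=1, X=2, Z=0) weight 1/441
  (V=0, Y=0, U=1, W=1, X=1, Z=0) weight 2/441
  (V=0, Y=0, U=1, W=1, X=2, Z=0) weight 2/441
  (V=0, Y=0, U=2, W=1, X=1, Z=0) weight 1/882
  (V=0, Y=0, U=2, W=1, X=2, Z=0) weight 1/882
  (V=0, Y=1, U=0, W=1, X=1, Z=2) weight 1/441
  (V=0, Y=1, U=0, W=1, X=2, Z=2) weight 1/441
  (V=0, Y=2, U=0, W=1, X=1, Z=1) weight 1/294
  (V=0, Y=3, U=0, W=1, X=1, Z=0) weight 1/441
  … 38 more
Group by Y:
  weight(Y=0) = 1/45
  weight(Y=1) = 1/35
  weight(Y=2) = 11/210
  weight(Y=3) = 13/315
Total weight = 1/45 + 1/35 + 11/210 + 13/315 = 13/90
P(Y=0 | obs) = 1/45 / 13/90 = 2/13
P(Y=1 | obs) = 1/35 / 13/90 = 18/91
P(Y=2 | obs) = 11/210 / 13/90 = 33/91
P(Y=3 | obs) = 13/315 / 13/90 = 2/7
argmax = 2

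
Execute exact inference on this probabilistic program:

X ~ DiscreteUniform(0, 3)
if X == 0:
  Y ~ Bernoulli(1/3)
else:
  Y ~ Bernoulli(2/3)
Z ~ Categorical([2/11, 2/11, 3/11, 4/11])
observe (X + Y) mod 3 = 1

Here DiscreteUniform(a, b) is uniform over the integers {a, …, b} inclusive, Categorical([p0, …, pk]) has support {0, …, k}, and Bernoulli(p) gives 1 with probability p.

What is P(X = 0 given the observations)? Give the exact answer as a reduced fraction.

P(X = 0 | obs) = 1/4

Enumerate traces; 12 have nonzero weight after conditioning:
  (X=0, Y=1, Z=0) weight 1/66
  (X=0, Y=1, Z=1) weight 1/66
  (X=0, Y=1, Z=2) weight 1/44
  (X=0, Y=1, Z=3) weight 1/33
  (X=1, Y=0, Z=0) weight 1/66
  (X=1, Y=0, Z=1) weight 1/66
  (X=1, Y=0, Z=2) weight 1/44
  (X=1, Y=0, Z=3) weight 1/33
  (X=3, Y=1, Z=0) weight 1/33
  … 3 more
Group by X:
  weight(X=0) = 1/12
  weight(X=1) = 1/12
  weight(X=3) = 1/6
Total weight = 1/12 + 1/12 + 1/6 = 1/3
P(X=0 | obs) = 1/12 / 1/3 = 1/4
P(X=1 | obs) = 1/12 / 1/3 = 1/4
P(X=3 | obs) = 1/6 / 1/3 = 1/2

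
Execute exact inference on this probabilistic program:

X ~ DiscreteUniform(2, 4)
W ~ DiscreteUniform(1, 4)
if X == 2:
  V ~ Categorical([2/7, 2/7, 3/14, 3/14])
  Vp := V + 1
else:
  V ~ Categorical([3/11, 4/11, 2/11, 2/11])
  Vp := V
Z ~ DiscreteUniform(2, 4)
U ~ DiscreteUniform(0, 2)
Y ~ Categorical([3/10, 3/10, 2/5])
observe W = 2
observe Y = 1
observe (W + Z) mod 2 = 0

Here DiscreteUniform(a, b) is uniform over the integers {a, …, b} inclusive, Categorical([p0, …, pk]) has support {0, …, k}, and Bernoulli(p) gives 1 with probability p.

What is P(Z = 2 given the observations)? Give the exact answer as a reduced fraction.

Enumerate traces; 72 have nonzero weight after conditioning:
  (X=2, W=2, V=0, Z=2, U=0, Y=1) weight 1/1260
  (X=2, W=2, V=0, Z=2, U=1, Y=1) weight 1/1260
  (X=2, W=2, V=0, Z=2, U=2, Y=1) weight 1/1260
  (X=2, W=2, V=0, Z=4, U=0, Y=1) weight 1/1260
  (X=2, W=2, V=0, Z=4, U=1, Y=1) weight 1/1260
  (X=2, W=2, V=0, Z=4, U=2, Y=1) weight 1/1260
  (X=2, W=2, V=1, Z=2, U=0, Y=1) weight 1/1260
  (X=2, W=2, V=1, Z=2, U=1, Y=1) weight 1/1260
  … 64 more
Group by Z:
  weight(Z=2) = 1/40
  weight(Z=4) = 1/40
Total weight = 1/40 + 1/40 = 1/20
P(Z=2 | obs) = 1/40 / 1/20 = 1/2
P(Z=4 | obs) = 1/40 / 1/20 = 1/2

P(Z = 2 | obs) = 1/2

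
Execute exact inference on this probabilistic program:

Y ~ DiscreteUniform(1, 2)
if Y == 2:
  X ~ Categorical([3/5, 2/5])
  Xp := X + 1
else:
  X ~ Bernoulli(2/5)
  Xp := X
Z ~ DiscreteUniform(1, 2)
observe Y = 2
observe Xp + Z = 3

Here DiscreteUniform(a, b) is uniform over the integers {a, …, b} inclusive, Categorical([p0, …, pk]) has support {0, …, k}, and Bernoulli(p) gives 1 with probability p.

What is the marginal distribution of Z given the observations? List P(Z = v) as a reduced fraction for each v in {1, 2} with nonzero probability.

Enumerate traces; 2 have nonzero weight after conditioning:
  (Y=2, X=0, Z=2) weight 3/20
  (Y=2, X=1, Z=1) weight 1/10
Group by Z:
  weight(Z=1) = 1/10
  weight(Z=2) = 3/20
Total weight = 1/10 + 3/20 = 1/4
P(Z=1 | obs) = 1/10 / 1/4 = 2/5
P(Z=2 | obs) = 3/20 / 1/4 = 3/5

P(Z=1) = 2/5, P(Z=2) = 3/5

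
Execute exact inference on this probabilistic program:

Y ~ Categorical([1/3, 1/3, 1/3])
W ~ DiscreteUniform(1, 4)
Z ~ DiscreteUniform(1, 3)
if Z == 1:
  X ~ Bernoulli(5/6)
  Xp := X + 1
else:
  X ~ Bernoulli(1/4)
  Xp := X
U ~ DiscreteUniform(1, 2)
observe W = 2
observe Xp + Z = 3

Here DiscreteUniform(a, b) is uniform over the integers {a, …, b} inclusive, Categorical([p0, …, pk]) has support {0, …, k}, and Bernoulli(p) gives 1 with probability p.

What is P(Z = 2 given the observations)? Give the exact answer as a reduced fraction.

Enumerate traces; 18 have nonzero weight after conditioning:
  (Y=0, W=2, Z=1, X=1, U=1) weight 5/432
  (Y=0, W=2, Z=1, X=1, U=2) weight 5/432
  (Y=0, W=2, Z=2, X=1, U=1) weight 1/288
  (Y=0, W=2, Z=2, X=1, U=2) weight 1/288
  (Y=0, W=2, Z=3, X=0, U=1) weight 1/96
  (Y=0, W=2, Z=3, X=0, U=2) weight 1/96
  (Y=1, W=2, Z=1, X=1, U=1) weight 5/432
  (Y=1, W=2, Z=1, X=1, U=2) weight 5/432
  … 10 more
Group by Z:
  weight(Z=1) = 5/72
  weight(Z=2) = 1/48
  weight(Z=3) = 1/16
Total weight = 5/72 + 1/48 + 1/16 = 11/72
P(Z=1 | obs) = 5/72 / 11/72 = 5/11
P(Z=2 | obs) = 1/48 / 11/72 = 3/22
P(Z=3 | obs) = 1/16 / 11/72 = 9/22

P(Z = 2 | obs) = 3/22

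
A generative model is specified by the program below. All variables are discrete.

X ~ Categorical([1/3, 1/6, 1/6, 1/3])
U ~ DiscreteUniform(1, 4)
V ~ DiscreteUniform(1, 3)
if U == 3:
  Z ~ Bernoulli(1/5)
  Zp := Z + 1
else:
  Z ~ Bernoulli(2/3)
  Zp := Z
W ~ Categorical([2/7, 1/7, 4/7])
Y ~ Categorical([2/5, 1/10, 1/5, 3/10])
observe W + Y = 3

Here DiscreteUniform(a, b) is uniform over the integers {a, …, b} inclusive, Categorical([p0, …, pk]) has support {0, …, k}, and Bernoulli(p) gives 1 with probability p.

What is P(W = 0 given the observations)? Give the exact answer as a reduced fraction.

Enumerate traces; 288 have nonzero weight after conditioning:
  (X=0, U=1, V=1, Z=0, W=0, Y=3) weight 1/1260
  (X=0, U=1, V=1, Z=0, W=1, Y=2) weight 1/3780
  (X=0, U=1, V=1, Z=0, W=2, Y=1) weight 1/1890
  (X=0, U=1, V=1, Z=1, W=0, Y=3) weight 1/630
  (X=0, U=1, V=1, Z=1, W=1, Y=2) weight 1/1890
  (X=0, U=1, V=1, Z=1, W=2, Y=1) weight 1/945
  (X=0, U=1, V=2, Z=0, W=0, Y=3) weight 1/1260
  (X=0, U=1, V=2, Z=0, W=1, Y=2) weight 1/3780
  … 280 more
Group by W:
  weight(W=0) = 3/35
  weight(W=1) = 1/35
  weight(W=2) = 2/35
Total weight = 3/35 + 1/35 + 2/35 = 6/35
P(W=0 | obs) = 3/35 / 6/35 = 1/2
P(W=1 | obs) = 1/35 / 6/35 = 1/6
P(W=2 | obs) = 2/35 / 6/35 = 1/3

P(W = 0 | obs) = 1/2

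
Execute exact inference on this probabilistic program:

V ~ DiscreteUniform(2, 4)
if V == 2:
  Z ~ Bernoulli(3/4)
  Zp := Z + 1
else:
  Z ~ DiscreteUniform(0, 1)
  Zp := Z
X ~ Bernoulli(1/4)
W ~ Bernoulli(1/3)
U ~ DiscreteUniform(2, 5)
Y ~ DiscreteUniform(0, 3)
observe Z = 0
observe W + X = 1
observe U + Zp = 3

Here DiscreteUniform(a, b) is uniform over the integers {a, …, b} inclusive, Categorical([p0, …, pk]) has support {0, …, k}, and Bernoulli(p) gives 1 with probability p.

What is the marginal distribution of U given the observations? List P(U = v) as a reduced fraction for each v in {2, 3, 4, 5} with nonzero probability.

Enumerate traces; 24 have nonzero weight after conditioning:
  (V=2, Z=0, X=0, W=1, U=2, Y=0) weight 1/768
  (V=2, Z=0, X=0, W=1, U=2, Y=1) weight 1/768
  (V=2, Z=0, X=0, W=1, U=2, Y=2) weight 1/768
  (V=2, Z=0, X=0, W=1, U=2, Y=3) weight 1/768
  (V=2, Z=0, X=1, W=0, U=2, Y=0) weight 1/1152
  (V=2, Z=0, X=1, W=0, U=2, Y=1) weight 1/1152
  (V=2, Z=0, X=1, W=0, U=2, Y=2) weight 1/1152
  (V=2, Z=0, X=1, W=0, U=2, Y=3) weight 1/1152
  (V=3, Z=0, X=0, W=1, U=3, Y=0) weight 1/384
  … 15 more
Group by U:
  weight(U=2) = 5/576
  weight(U=3) = 5/144
Total weight = 5/576 + 5/144 = 25/576
P(U=2 | obs) = 5/576 / 25/576 = 1/5
P(U=3 | obs) = 5/144 / 25/576 = 4/5

P(U=2) = 1/5, P(U=3) = 4/5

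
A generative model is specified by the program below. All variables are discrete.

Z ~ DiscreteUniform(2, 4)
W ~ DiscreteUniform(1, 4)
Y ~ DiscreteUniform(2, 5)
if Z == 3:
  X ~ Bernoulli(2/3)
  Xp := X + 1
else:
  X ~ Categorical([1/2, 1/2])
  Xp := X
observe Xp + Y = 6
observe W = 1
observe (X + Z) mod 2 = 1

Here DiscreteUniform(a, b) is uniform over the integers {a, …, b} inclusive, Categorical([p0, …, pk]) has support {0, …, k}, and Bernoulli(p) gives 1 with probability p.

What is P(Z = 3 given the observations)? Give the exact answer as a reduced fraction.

P(Z = 3 | obs) = 1/4

Enumerate traces; 3 have nonzero weight after conditioning:
  (Z=2, W=1, Y=5, X=1) weight 1/96
  (Z=3, W=1, Y=5, X=0) weight 1/144
  (Z=4, W=1, Y=5, X=1) weight 1/96
Group by Z:
  weight(Z=2) = 1/96
  weight(Z=3) = 1/144
  weight(Z=4) = 1/96
Total weight = 1/96 + 1/144 + 1/96 = 1/36
P(Z=2 | obs) = 1/96 / 1/36 = 3/8
P(Z=3 | obs) = 1/144 / 1/36 = 1/4
P(Z=4 | obs) = 1/96 / 1/36 = 3/8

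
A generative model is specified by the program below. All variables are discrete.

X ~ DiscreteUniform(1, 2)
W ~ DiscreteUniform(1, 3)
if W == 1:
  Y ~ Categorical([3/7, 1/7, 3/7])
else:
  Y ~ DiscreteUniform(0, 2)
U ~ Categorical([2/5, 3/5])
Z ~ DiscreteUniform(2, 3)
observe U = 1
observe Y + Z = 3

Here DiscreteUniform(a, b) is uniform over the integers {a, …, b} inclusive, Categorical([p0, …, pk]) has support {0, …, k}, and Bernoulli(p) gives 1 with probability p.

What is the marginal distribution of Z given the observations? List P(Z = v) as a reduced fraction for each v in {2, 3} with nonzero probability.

P(Z=2) = 17/40, P(Z=3) = 23/40

Enumerate traces; 12 have nonzero weight after conditioning:
  (X=1, W=1, Y=0, U=1, Z=3) weight 3/140
  (X=1, W=1, Y=1, U=1, Z=2) weight 1/140
  (X=1, W=2, Y=0, U=1, Z=3) weight 1/60
  (X=1, W=2, Y=1, U=1, Z=2) weight 1/60
  (X=1, W=3, Y=0, U=1, Z=3) weight 1/60
  (X=1, W=3, Y=1, U=1, Z=2) weight 1/60
  (X=2, W=1, Y=0, U=1, Z=3) weight 3/140
  (X=2, W=1, Y=1, U=1, Z=2) weight 1/140
  … 4 more
Group by Z:
  weight(Z=2) = 17/210
  weight(Z=3) = 23/210
Total weight = 17/210 + 23/210 = 4/21
P(Z=2 | obs) = 17/210 / 4/21 = 17/40
P(Z=3 | obs) = 23/210 / 4/21 = 23/40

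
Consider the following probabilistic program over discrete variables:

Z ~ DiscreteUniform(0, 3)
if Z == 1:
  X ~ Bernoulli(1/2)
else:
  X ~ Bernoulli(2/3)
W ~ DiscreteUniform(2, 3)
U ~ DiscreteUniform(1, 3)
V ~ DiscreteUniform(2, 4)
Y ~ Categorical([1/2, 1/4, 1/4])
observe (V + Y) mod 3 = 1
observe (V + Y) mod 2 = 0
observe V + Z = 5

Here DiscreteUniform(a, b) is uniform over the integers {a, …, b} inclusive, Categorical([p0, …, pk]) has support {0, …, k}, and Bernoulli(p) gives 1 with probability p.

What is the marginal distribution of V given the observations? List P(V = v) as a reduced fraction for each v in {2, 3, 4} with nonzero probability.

P(V=2) = 1/4, P(V=3) = 1/4, P(V=4) = 1/2

Enumerate traces; 36 have nonzero weight after conditioning:
  (Z=1, X=0, W=2, U=1, V=4, Y=0) weight 1/288
  (Z=1, X=0, W=2, U=2, V=4, Y=0) weight 1/288
  (Z=1, X=0, W=2, U=3, V=4, Y=0) weight 1/288
  (Z=1, X=0, W=3, U=1, V=4, Y=0) weight 1/288
  (Z=1, X=0, W=3, U=2, V=4, Y=0) weight 1/288
  (Z=1, X=0, W=3, U=3, V=4, Y=0) weight 1/288
  (Z=1, X=1, W=2, U=1, V=4, Y=0) weight 1/288
  (Z=1, X=1, W=2, U=2, V=4, Y=0) weight 1/288
  (Z=2, X=0, W=2, U=1, V=3, Y=1) weight 1/864
  (Z=3, X=0, W=2, U=1, V=2, Y=2) weight 1/864
  … 26 more
Group by V:
  weight(V=2) = 1/48
  weight(V=3) = 1/48
  weight(V=4) = 1/24
Total weight = 1/48 + 1/48 + 1/24 = 1/12
P(V=2 | obs) = 1/48 / 1/12 = 1/4
P(V=3 | obs) = 1/48 / 1/12 = 1/4
P(V=4 | obs) = 1/24 / 1/12 = 1/2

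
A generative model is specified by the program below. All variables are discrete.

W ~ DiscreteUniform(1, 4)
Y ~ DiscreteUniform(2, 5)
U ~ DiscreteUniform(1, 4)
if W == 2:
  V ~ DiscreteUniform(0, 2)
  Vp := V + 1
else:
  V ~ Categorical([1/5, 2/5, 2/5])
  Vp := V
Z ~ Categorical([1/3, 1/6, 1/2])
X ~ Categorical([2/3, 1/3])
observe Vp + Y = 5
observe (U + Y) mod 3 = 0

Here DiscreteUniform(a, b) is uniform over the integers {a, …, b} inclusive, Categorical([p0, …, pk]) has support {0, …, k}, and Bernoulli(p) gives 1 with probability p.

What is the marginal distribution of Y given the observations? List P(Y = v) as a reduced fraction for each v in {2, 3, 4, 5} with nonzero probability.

P(Y=2) = 5/37, P(Y=3) = 23/74, P(Y=4) = 23/74, P(Y=5) = 9/37

Enumerate traces; 96 have nonzero weight after conditioning:
  (W=1, Y=3, U=3, V=2, Z=0, X=0) weight 1/720
  (W=1, Y=3, U=3, V=2, Z=0, X=1) weight 1/1440
  (W=1, Y=3, U=3, V=2, Z=1, X=0) weight 1/1440
  (W=1, Y=3, U=3, V=2, Z=1, X=1) weight 1/2880
  (W=1, Y=3, U=3, V=2, Z=2, X=0) weight 1/480
  (W=1, Y=3, U=3, V=2, Z=2, X=1) weight 1/960
  (W=1, Y=4, U=2, V=1, Z=0, X=0) weight 1/720
  (W=1, Y=4, U=2, V=1, Z=0, X=1) weight 1/1440
  (W=1, Y=5, U=1, V=0, Z=0, X=0) weight 1/1440
  (W=2, Y=2, U=1, V=2, Z=0, X=0) weight 1/864
  … 86 more
Group by Y:
  weight(Y=2) = 1/96
  weight(Y=3) = 23/960
  weight(Y=4) = 23/960
  weight(Y=5) = 3/160
Total weight = 1/96 + 23/960 + 23/960 + 3/160 = 37/480
P(Y=2 | obs) = 1/96 / 37/480 = 5/37
P(Y=3 | obs) = 23/960 / 37/480 = 23/74
P(Y=4 | obs) = 23/960 / 37/480 = 23/74
P(Y=5 | obs) = 3/160 / 37/480 = 9/37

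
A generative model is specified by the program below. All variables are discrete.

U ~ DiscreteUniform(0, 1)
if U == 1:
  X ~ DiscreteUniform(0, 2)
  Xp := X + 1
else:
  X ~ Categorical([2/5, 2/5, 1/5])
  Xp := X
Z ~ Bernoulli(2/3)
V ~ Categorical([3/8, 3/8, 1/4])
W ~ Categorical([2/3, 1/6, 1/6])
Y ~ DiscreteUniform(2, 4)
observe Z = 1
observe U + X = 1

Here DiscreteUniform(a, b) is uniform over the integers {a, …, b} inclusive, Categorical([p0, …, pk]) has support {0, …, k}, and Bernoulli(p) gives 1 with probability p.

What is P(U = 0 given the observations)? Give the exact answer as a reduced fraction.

Enumerate traces; 54 have nonzero weight after conditioning:
  (U=0, X=1, Z=1, V=0, W=0, Y=2) weight 1/90
  (U=0, X=1, Z=1, V=0, W=0, Y=3) weight 1/90
  (U=0, X=1, Z=1, V=0, W=0, Y=4) weight 1/90
  (U=0, X=1, Z=1, V=0, W=1, Y=2) weight 1/360
  (U=0, X=1, Z=1, V=0, W=1, Y=3) weight 1/360
  (U=0, X=1, Z=1, V=0, W=1, Y=4) weight 1/360
  (U=0, X=1, Z=1, V=0, W=2, Y=2) weight 1/360
  (U=0, X=1, Z=1, V=0, W=2, Y=3) weight 1/360
  (U=1, X=0, Z=1, V=0, W=0, Y=2) weight 1/108
  … 45 more
Group by U:
  weight(U=0) = 2/15
  weight(U=1) = 1/9
Total weight = 2/15 + 1/9 = 11/45
P(U=0 | obs) = 2/15 / 11/45 = 6/11
P(U=1 | obs) = 1/9 / 11/45 = 5/11

P(U = 0 | obs) = 6/11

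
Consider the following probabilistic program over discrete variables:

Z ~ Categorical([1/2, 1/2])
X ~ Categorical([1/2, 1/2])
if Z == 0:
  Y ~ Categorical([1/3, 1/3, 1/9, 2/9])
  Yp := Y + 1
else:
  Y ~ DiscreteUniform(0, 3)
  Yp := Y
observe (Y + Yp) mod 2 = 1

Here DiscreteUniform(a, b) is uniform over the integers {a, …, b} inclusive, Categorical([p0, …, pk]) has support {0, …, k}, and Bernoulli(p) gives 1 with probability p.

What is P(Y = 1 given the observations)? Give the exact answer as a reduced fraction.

Enumerate traces; 8 have nonzero weight after conditioning:
  (Z=0, X=0, Y=0) weight 1/12
  (Z=0, X=0, Y=1) weight 1/12
  (Z=0, X=0, Y=2) weight 1/36
  (Z=0, X=0, Y=3) weight 1/18
  (Z=0, X=1, Y=0) weight 1/12
  (Z=0, X=1, Y=1) weight 1/12
  (Z=0, X=1, Y=2) weight 1/36
  (Z=0, X=1, Y=3) weight 1/18
Group by Y:
  weight(Y=0) = 1/6
  weight(Y=1) = 1/6
  weight(Y=2) = 1/18
  weight(Y=3) = 1/9
Total weight = 1/6 + 1/6 + 1/18 + 1/9 = 1/2
P(Y=0 | obs) = 1/6 / 1/2 = 1/3
P(Y=1 | obs) = 1/6 / 1/2 = 1/3
P(Y=2 | obs) = 1/18 / 1/2 = 1/9
P(Y=3 | obs) = 1/9 / 1/2 = 2/9

P(Y = 1 | obs) = 1/3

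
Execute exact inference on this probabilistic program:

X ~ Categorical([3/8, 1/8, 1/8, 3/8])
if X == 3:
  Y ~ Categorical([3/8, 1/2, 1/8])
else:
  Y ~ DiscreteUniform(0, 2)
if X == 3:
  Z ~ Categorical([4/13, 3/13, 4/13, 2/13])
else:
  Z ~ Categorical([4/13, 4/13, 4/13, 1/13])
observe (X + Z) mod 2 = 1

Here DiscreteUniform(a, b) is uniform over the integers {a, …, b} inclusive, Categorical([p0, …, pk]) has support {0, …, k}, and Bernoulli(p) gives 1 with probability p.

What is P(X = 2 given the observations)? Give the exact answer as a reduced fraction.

Enumerate traces; 24 have nonzero weight after conditioning:
  (X=0, Y=0, Z=1) weight 1/26
  (X=0, Y=0, Z=3) weight 1/104
  (X=0, Y=1, Z=1) weight 1/26
  (X=0, Y=1, Z=3) weight 1/104
  (X=0, Y=2, Z=1) weight 1/26
  (X=0, Y=2, Z=3) weight 1/104
  (X=1, Y=0, Z=0) weight 1/78
  (X=1, Y=0, Z=2) weight 1/78
  (X=2, Y=0, Z=1) weight 1/78
  (X=3, Y=0, Z=0) weight 9/208
  … 14 more
Group by X:
  weight(X=0) = 15/104
  weight(X=1) = 1/13
  weight(X=2) = 5/104
  weight(X=3) = 3/13
Total weight = 15/104 + 1/13 + 5/104 + 3/13 = 1/2
P(X=0 | obs) = 15/104 / 1/2 = 15/52
P(X=1 | obs) = 1/13 / 1/2 = 2/13
P(X=2 | obs) = 5/104 / 1/2 = 5/52
P(X=3 | obs) = 3/13 / 1/2 = 6/13

P(X = 2 | obs) = 5/52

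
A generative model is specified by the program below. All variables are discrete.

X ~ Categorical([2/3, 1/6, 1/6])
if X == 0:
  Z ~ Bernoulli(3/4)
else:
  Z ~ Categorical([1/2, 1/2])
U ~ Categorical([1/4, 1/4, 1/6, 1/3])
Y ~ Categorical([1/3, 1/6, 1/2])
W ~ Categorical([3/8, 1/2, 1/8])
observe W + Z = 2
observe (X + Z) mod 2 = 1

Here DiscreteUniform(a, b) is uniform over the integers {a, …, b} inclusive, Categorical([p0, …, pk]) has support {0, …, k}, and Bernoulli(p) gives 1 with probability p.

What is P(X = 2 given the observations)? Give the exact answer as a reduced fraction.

Enumerate traces; 36 have nonzero weight after conditioning:
  (X=0, Z=1, U=0, Y=0, W=1) weight 1/48
  (X=0, Z=1, U=0, Y=1, W=1) weight 1/96
  (X=0, Z=1, U=0, Y=2, W=1) weight 1/32
  (X=0, Z=1, U=1, Y=0, W=1) weight 1/48
  (X=0, Z=1, U=1, Y=1, W=1) weight 1/96
  (X=0, Z=1, U=1, Y=2, W=1) weight 1/32
  (X=0, Z=1, U=2, Y=0, W=1) weight 1/72
  (X=0, Z=1, U=2, Y=1, W=1) weight 1/144
  (X=1, Z=0, U=0, Y=0, W=2) weight 1/1152
  (X=2, Z=1, U=0, Y=0, W=1) weight 1/288
  … 26 more
Group by X:
  weight(X=0) = 1/4
  weight(X=1) = 1/96
  weight(X=2) = 1/24
Total weight = 1/4 + 1/96 + 1/24 = 29/96
P(X=0 | obs) = 1/4 / 29/96 = 24/29
P(X=1 | obs) = 1/96 / 29/96 = 1/29
P(X=2 | obs) = 1/24 / 29/96 = 4/29

P(X = 2 | obs) = 4/29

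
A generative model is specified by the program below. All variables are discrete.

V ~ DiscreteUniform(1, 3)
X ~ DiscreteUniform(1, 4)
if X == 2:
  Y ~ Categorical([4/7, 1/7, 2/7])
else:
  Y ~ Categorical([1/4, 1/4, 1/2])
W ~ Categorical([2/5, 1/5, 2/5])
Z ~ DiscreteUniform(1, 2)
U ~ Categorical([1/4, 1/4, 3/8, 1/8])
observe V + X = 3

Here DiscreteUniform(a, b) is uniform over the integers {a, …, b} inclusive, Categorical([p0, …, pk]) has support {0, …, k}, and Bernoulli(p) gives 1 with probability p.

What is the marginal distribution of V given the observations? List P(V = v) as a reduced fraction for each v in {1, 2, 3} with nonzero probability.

P(V=1) = 1/2, P(V=2) = 1/2

Enumerate traces; 144 have nonzero weight after conditioning:
  (V=1, X=2, Y=0, W=0, Z=1, U=0) weight 1/420
  (V=1, X=2, Y=0, W=0, Z=1, U=1) weight 1/420
  (V=1, X=2, Y=0, W=0, Z=1, U=2) weight 1/280
  (V=1, X=2, Y=0, W=0, Z=1, U=3) weight 1/840
  (V=1, X=2, Y=0, W=0, Z=2, U=0) weight 1/420
  (V=1, X=2, Y=0, W=0, Z=2, U=1) weight 1/420
  (V=1, X=2, Y=0, W=0, Z=2, U=2) weight 1/280
  (V=1, X=2, Y=0, W=0, Z=2, U=3) weight 1/840
  (V=2, X=1, Y=0, W=0, Z=1, U=0) weight 1/960
  … 135 more
Group by V:
  weight(V=1) = 1/12
  weight(V=2) = 1/12
Total weight = 1/12 + 1/12 = 1/6
P(V=1 | obs) = 1/12 / 1/6 = 1/2
P(V=2 | obs) = 1/12 / 1/6 = 1/2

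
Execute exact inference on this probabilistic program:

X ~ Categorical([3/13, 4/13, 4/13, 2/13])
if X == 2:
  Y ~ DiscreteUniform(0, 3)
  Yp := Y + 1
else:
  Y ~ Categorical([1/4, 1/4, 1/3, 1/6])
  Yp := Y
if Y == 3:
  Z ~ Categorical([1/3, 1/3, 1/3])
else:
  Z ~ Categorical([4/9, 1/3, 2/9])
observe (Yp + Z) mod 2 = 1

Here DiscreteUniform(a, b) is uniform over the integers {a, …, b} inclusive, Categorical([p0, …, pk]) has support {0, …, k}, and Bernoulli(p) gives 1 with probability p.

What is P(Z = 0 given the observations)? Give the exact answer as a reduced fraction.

P(Z = 0 | obs) = 86/225

Enumerate traces; 24 have nonzero weight after conditioning:
  (X=0, Y=0, Z=1) weight 1/52
  (X=0, Y=1, Z=0) weight 1/39
  (X=0, Y=1, Z=2) weight 1/78
  (X=0, Y=2, Z=1) weight 1/39
  (X=0, Y=3, Z=0) weight 1/78
  (X=0, Y=3, Z=2) weight 1/78
  (X=1, Y=0, Z=1) weight 1/39
  (X=1, Y=1, Z=0) weight 4/117
  … 16 more
Group by Z:
  weight(Z=0) = 43/234
  weight(Z=1) = 29/156
  weight(Z=2) = 1/9
Total weight = 43/234 + 29/156 + 1/9 = 25/52
P(Z=0 | obs) = 43/234 / 25/52 = 86/225
P(Z=1 | obs) = 29/156 / 25/52 = 29/75
P(Z=2 | obs) = 1/9 / 25/52 = 52/225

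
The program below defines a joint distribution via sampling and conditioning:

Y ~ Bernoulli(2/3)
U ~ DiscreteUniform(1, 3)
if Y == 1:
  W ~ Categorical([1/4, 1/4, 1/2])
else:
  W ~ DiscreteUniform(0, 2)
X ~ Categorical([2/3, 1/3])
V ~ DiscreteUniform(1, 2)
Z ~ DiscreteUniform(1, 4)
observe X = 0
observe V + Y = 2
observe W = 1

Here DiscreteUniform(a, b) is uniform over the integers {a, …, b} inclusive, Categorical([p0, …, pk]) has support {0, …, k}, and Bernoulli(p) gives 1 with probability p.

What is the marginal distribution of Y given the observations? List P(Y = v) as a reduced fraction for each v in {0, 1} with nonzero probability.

P(Y=0) = 2/5, P(Y=1) = 3/5

Enumerate traces; 24 have nonzero weight after conditioning:
  (Y=0, U=1, W=1, X=0, V=2, Z=1) weight 1/324
  (Y=0, U=1, W=1, X=0, V=2, Z=2) weight 1/324
  (Y=0, U=1, W=1, X=0, V=2, Z=3) weight 1/324
  (Y=0, U=1, W=1, X=0, V=2, Z=4) weight 1/324
  (Y=0, U=2, W=1, X=0, V=2, Z=1) weight 1/324
  (Y=0, U=2, W=1, X=0, V=2, Z=2) weight 1/324
  (Y=0, U=2, W=1, X=0, V=2, Z=3) weight 1/324
  (Y=0, U=2, W=1, X=0, V=2, Z=4) weight 1/324
  (Y=1, U=1, W=1, X=0, V=1, Z=1) weight 1/216
  … 15 more
Group by Y:
  weight(Y=0) = 1/27
  weight(Y=1) = 1/18
Total weight = 1/27 + 1/18 = 5/54
P(Y=0 | obs) = 1/27 / 5/54 = 2/5
P(Y=1 | obs) = 1/18 / 5/54 = 3/5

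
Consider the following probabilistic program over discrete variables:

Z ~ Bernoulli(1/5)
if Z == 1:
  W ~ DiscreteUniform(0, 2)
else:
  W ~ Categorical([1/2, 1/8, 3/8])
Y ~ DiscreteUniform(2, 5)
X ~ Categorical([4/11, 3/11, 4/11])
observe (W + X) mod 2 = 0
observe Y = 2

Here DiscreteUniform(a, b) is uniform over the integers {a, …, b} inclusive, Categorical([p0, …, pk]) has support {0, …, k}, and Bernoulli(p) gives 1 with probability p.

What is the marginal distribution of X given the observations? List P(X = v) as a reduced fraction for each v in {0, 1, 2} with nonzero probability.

Enumerate traces; 10 have nonzero weight after conditioning:
  (Z=0, W=0, Y=2, X=0) weight 2/55
  (Z=0, W=0, Y=2, X=2) weight 2/55
  (Z=0, W=1, Y=2, X=1) weight 3/440
  (Z=0, W=2, Y=2, X=0) weight 3/110
  (Z=0, W=2, Y=2, X=2) weight 3/110
  (Z=1, W=0, Y=2, X=0) weight 1/165
  (Z=1, W=0, Y=2, X=2) weight 1/165
  (Z=1, W=1, Y=2, X=1) weight 1/220
  … 2 more
Group by X:
  weight(X=0) = 5/66
  weight(X=1) = 1/88
  weight(X=2) = 5/66
Total weight = 5/66 + 1/88 + 5/66 = 43/264
P(X=0 | obs) = 5/66 / 43/264 = 20/43
P(X=1 | obs) = 1/88 / 43/264 = 3/43
P(X=2 | obs) = 5/66 / 43/264 = 20/43

P(X=0) = 20/43, P(X=1) = 3/43, P(X=2) = 20/43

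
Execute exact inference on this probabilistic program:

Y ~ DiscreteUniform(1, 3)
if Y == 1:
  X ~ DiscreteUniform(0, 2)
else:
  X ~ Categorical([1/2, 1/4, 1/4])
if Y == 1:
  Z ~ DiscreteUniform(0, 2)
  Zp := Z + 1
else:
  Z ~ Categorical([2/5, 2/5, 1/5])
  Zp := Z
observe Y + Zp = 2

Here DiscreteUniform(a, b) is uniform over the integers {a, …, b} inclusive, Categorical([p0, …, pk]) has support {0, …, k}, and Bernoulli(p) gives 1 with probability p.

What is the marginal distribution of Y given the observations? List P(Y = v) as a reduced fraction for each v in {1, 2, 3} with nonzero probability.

P(Y=1) = 5/11, P(Y=2) = 6/11

Enumerate traces; 6 have nonzero weight after conditioning:
  (Y=1, X=0, Z=0) weight 1/27
  (Y=1, X=1, Z=0) weight 1/27
  (Y=1, X=2, Z=0) weight 1/27
  (Y=2, X=0, Z=0) weight 1/15
  (Y=2, X=1, Z=0) weight 1/30
  (Y=2, X=2, Z=0) weight 1/30
Group by Y:
  weight(Y=1) = 1/9
  weight(Y=2) = 2/15
Total weight = 1/9 + 2/15 = 11/45
P(Y=1 | obs) = 1/9 / 11/45 = 5/11
P(Y=2 | obs) = 2/15 / 11/45 = 6/11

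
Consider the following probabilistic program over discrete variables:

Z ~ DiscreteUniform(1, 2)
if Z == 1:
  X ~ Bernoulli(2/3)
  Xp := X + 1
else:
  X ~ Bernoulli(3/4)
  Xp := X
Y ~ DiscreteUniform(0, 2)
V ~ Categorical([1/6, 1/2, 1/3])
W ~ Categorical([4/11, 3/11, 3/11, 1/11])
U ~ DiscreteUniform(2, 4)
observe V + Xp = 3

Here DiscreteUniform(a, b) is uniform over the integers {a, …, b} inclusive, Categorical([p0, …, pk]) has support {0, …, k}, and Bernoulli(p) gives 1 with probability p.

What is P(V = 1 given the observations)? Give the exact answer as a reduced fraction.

Enumerate traces; 108 have nonzero weight after conditioning:
  (Z=1, X=0, Y=0, V=2, W=0, U=2) weight 2/891
  (Z=1, X=0, Y=0, V=2, W=0, U=3) weight 2/891
  (Z=1, X=0, Y=0, V=2, W=0, U=4) weight 2/891
  (Z=1, X=0, Y=0, V=2, W=1, U=2) weight 1/594
  (Z=1, X=0, Y=0, V=2, W=1, U=3) weight 1/594
  (Z=1, X=0, Y=0, V=2, W=1, U=4) weight 1/594
  (Z=1, X=0, Y=0, V=2, W=2, U=2) weight 1/594
  (Z=1, X=0, Y=0, V=2, W=2, U=3) weight 1/594
  (Z=1, X=1, Y=0, V=1, W=0, U=2) weight 2/297
  … 99 more
Group by V:
  weight(V=1) = 1/6
  weight(V=2) = 13/72
Total weight = 1/6 + 13/72 = 25/72
P(V=1 | obs) = 1/6 / 25/72 = 12/25
P(V=2 | obs) = 13/72 / 25/72 = 13/25

P(V = 1 | obs) = 12/25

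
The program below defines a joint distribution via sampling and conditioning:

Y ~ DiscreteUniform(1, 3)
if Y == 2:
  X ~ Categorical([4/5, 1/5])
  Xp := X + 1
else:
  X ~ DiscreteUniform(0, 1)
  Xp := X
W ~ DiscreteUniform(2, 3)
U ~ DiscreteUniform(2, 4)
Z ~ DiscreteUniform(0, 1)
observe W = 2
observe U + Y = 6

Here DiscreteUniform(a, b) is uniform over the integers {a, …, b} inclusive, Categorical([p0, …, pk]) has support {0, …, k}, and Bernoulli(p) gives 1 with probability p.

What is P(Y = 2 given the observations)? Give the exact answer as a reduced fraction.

Enumerate traces; 8 have nonzero weight after conditioning:
  (Y=2, X=0, W=2, U=4, Z=0) weight 1/45
  (Y=2, X=0, W=2, U=4, Z=1) weight 1/45
  (Y=2, X=1, W=2, U=4, Z=0) weight 1/180
  (Y=2, X=1, W=2, U=4, Z=1) weight 1/180
  (Y=3, X=0, W=2, U=3, Z=0) weight 1/72
  (Y=3, X=0, W=2, U=3, Z=1) weight 1/72
  (Y=3, X=1, W=2, U=3, Z=0) weight 1/72
  (Y=3, X=1, W=2, U=3, Z=1) weight 1/72
Group by Y:
  weight(Y=2) = 1/18
  weight(Y=3) = 1/18
Total weight = 1/18 + 1/18 = 1/9
P(Y=2 | obs) = 1/18 / 1/9 = 1/2
P(Y=3 | obs) = 1/18 / 1/9 = 1/2

P(Y = 2 | obs) = 1/2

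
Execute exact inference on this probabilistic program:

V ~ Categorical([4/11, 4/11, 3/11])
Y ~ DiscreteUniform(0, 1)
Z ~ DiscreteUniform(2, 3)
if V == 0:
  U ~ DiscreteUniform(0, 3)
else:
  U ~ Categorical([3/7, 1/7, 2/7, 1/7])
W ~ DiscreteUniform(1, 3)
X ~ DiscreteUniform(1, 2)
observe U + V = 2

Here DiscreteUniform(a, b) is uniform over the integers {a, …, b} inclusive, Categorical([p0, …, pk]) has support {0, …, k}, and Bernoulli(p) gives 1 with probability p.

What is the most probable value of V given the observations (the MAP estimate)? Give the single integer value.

Enumerate traces; 72 have nonzero weight after conditioning:
  (V=0, Y=0, Z=2, U=2, W=1, X=1) weight 1/264
  (V=0, Y=0, Z=2, U=2, W=1, X=2) weight 1/264
  (V=0, Y=0, Z=2, U=2, W=2, X=1) weight 1/264
  (V=0, Y=0, Z=2, U=2, W=2, X=2) weight 1/264
  (V=0, Y=0, Z=2, U=2, W=3, X=1) weight 1/264
  (V=0, Y=0, Z=2, U=2, W=3, X=2) weight 1/264
  (V=0, Y=0, Z=3, U=2, W=1, X=1) weight 1/264
  (V=0, Y=0, Z=3, U=2, W=1, X=2) weight 1/264
  (V=1, Y=0, Z=2, U=1, W=1, X=1) weight 1/462
  (V=2, Y=0, Z=2, U=0, W=1, X=1) weight 3/616
  … 62 more
Group by V:
  weight(V=0) = 1/11
  weight(V=1) = 4/77
  weight(V=2) = 9/77
Total weight = 1/11 + 4/77 + 9/77 = 20/77
P(V=0 | obs) = 1/11 / 20/77 = 7/20
P(V=1 | obs) = 4/77 / 20/77 = 1/5
P(V=2 | obs) = 9/77 / 20/77 = 9/20
argmax = 2

argmax_v P(V = v | obs) = 2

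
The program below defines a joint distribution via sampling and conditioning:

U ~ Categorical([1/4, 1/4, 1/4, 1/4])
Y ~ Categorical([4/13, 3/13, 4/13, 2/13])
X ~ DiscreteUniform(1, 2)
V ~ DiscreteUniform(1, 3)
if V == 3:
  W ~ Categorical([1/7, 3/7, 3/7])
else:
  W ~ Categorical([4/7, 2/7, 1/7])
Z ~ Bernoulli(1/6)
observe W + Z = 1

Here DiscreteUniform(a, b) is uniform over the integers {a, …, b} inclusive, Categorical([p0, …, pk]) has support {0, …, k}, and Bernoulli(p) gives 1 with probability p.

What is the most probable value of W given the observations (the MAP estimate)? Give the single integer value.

Enumerate traces; 192 have nonzero weight after conditioning:
  (U=0, Y=0, X=1, V=1, W=0, Z=1) weight 1/819
  (U=0, Y=0, X=1, V=1, W=1, Z=0) weight 5/1638
  (U=0, Y=0, X=1, V=2, W=0, Z=1) weight 1/819
  (U=0, Y=0, X=1, V=2, W=1, Z=0) weight 5/1638
  (U=0, Y=0, X=1, V=3, W=0, Z=1) weight 1/3276
  (U=0, Y=0, X=1, V=3, W=1, Z=0) weight 5/1092
  (U=0, Y=0, X=2, V=1, W=0, Z=1) weight 1/819
  (U=0, Y=0, X=2, V=1, W=1, Z=0) weight 5/1638
  … 184 more
Group by W:
  weight(W=0) = 1/14
  weight(W=1) = 5/18
Total weight = 1/14 + 5/18 = 22/63
P(W=0 | obs) = 1/14 / 22/63 = 9/44
P(W=1 | obs) = 5/18 / 22/63 = 35/44
argmax = 1

argmax_v P(W = v | obs) = 1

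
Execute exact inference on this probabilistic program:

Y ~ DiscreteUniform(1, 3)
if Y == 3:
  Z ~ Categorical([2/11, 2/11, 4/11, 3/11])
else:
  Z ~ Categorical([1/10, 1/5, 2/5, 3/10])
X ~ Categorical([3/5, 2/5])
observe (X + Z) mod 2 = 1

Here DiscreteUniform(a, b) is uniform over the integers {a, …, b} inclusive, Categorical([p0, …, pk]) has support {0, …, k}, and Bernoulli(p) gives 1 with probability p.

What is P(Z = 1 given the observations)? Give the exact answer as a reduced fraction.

Enumerate traces; 12 have nonzero weight after conditioning:
  (Y=1, Z=0, X=1) weight 1/75
  (Y=1, Z=1, X=0) weight 1/25
  (Y=1, Z=2, X=1) weight 4/75
  (Y=1, Z=3, X=0) weight 3/50
  (Y=2, Z=0, X=1) weight 1/75
  (Y=2, Z=1, X=0) weight 1/25
  (Y=2, Z=2, X=1) weight 4/75
  (Y=2, Z=3, X=0) weight 3/50
  … 4 more
Group by Z:
  weight(Z=0) = 14/275
  weight(Z=1) = 32/275
  weight(Z=2) = 128/825
  weight(Z=3) = 48/275
Total weight = 14/275 + 32/275 + 128/825 + 48/275 = 82/165
P(Z=0 | obs) = 14/275 / 82/165 = 21/205
P(Z=1 | obs) = 32/275 / 82/165 = 48/205
P(Z=2 | obs) = 128/825 / 82/165 = 64/205
P(Z=3 | obs) = 48/275 / 82/165 = 72/205

P(Z = 1 | obs) = 48/205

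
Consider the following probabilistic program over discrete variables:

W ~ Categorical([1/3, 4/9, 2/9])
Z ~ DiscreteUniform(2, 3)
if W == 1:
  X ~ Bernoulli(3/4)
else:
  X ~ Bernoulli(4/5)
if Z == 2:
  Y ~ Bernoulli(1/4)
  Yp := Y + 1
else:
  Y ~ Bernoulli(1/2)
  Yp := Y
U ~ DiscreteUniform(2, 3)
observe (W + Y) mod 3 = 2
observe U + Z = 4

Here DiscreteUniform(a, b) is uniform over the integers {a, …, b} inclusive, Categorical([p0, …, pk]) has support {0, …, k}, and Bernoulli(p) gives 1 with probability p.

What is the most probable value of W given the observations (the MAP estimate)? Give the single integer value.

Enumerate traces; 4 have nonzero weight after conditioning:
  (W=1, Z=2, X=0, Y=1, U=2) weight 1/144
  (W=1, Z=2, X=1, Y=1, U=2) weight 1/48
  (W=2, Z=2, X=0, Y=0, U=2) weight 1/120
  (W=2, Z=2, X=1, Y=0, U=2) weight 1/30
Group by W:
  weight(W=1) = 1/36
  weight(W=2) = 1/24
Total weight = 1/36 + 1/24 = 5/72
P(W=1 | obs) = 1/36 / 5/72 = 2/5
P(W=2 | obs) = 1/24 / 5/72 = 3/5
argmax = 2

argmax_v P(W = v | obs) = 2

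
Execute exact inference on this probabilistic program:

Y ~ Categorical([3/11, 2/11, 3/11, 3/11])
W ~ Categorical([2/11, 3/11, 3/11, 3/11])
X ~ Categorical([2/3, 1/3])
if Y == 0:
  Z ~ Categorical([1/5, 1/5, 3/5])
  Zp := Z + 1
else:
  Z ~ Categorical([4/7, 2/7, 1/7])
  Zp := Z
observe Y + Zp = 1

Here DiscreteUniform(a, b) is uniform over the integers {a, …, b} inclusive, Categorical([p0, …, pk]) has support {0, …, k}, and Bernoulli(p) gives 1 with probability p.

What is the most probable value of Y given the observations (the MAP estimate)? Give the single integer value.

argmax_v P(Y = v | obs) = 1

Enumerate traces; 16 have nonzero weight after conditioning:
  (Y=0, W=0, X=0, Z=0) weight 4/605
  (Y=0, W=0, X=1, Z=0) weight 2/605
  (Y=0, W=1, X=0, Z=0) weight 6/605
  (Y=0, W=1, X=1, Z=0) weight 3/605
  (Y=0, W=2, X=0, Z=0) weight 6/605
  (Y=0, W=2, X=1, Z=0) weight 3/605
  (Y=0, W=3, X=0, Z=0) weight 6/605
  (Y=0, W=3, X=1, Z=0) weight 3/605
  (Y=1, W=0, X=0, Z=0) weight 32/2541
  … 7 more
Group by Y:
  weight(Y=0) = 3/55
  weight(Y=1) = 8/77
Total weight = 3/55 + 8/77 = 61/385
P(Y=0 | obs) = 3/55 / 61/385 = 21/61
P(Y=1 | obs) = 8/77 / 61/385 = 40/61
argmax = 1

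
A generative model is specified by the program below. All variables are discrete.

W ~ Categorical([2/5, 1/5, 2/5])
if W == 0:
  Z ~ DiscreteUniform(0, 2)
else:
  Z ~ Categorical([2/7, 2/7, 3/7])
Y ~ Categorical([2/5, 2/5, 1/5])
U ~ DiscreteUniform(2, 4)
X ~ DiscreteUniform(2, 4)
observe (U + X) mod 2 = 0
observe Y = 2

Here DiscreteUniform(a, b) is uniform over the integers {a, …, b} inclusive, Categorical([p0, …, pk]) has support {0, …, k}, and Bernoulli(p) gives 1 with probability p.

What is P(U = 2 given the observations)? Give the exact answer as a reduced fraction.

P(U = 2 | obs) = 2/5

Enumerate traces; 45 have nonzero weight after conditioning:
  (W=0, Z=0, Y=2, U=2, X=2) weight 2/675
  (W=0, Z=0, Y=2, U=2, X=4) weight 2/675
  (W=0, Z=0, Y=2, U=3, X=3) weight 2/675
  (W=0, Z=0, Y=2, U=4, X=2) weight 2/675
  (W=0, Z=0, Y=2, U=4, X=4) weight 2/675
  (W=0, Z=1, Y=2, U=2, X=2) weight 2/675
  (W=0, Z=1, Y=2, U=2, X=4) weight 2/675
  (W=0, Z=1, Y=2, U=3, X=3) weight 2/675
  … 37 more
Group by U:
  weight(U=2) = 2/45
  weight(U=3) = 1/45
  weight(U=4) = 2/45
Total weight = 2/45 + 1/45 + 2/45 = 1/9
P(U=2 | obs) = 2/45 / 1/9 = 2/5
P(U=3 | obs) = 1/45 / 1/9 = 1/5
P(U=4 | obs) = 2/45 / 1/9 = 2/5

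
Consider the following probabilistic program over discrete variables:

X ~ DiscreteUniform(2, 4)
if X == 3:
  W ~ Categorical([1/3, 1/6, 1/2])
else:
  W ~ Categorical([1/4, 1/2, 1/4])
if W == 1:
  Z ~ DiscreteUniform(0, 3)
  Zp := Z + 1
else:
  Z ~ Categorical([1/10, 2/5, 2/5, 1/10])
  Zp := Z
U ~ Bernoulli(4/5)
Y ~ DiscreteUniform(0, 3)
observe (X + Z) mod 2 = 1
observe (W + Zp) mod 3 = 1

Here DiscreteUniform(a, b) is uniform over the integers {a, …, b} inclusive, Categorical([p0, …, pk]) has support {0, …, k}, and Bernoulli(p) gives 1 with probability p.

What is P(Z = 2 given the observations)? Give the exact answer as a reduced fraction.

P(Z = 2 | obs) = 29/53

Enumerate traces; 32 have nonzero weight after conditioning:
  (X=2, W=0, Z=1, U=0, Y=0) weight 1/600
  (X=2, W=0, Z=1, U=0, Y=1) weight 1/600
  (X=2, W=0, Z=1, U=0, Y=2) weight 1/600
  (X=2, W=0, Z=1, U=0, Y=3) weight 1/600
  (X=2, W=0, Z=1, U=1, Y=0) weight 1/150
  (X=2, W=0, Z=1, U=1, Y=1) weight 1/150
  (X=2, W=0, Z=1, U=1, Y=2) weight 1/150
  (X=2, W=0, Z=1, U=1, Y=3) weight 1/150
  (X=3, W=1, Z=2, U=0, Y=0) weight 1/1440
  … 23 more
Group by Z:
  weight(Z=1) = 1/15
  weight(Z=2) = 29/360
Total weight = 1/15 + 29/360 = 53/360
P(Z=1 | obs) = 1/15 / 53/360 = 24/53
P(Z=2 | obs) = 29/360 / 53/360 = 29/53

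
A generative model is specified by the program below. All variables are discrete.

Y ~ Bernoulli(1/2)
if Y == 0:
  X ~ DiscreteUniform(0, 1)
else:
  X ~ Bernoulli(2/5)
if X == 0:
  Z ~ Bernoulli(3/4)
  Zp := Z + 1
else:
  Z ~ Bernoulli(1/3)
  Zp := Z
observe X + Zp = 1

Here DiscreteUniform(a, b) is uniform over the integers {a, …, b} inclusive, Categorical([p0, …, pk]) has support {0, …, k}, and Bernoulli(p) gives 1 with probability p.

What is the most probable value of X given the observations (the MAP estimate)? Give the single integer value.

argmax_v P(X = v | obs) = 1

Enumerate traces; 4 have nonzero weight after conditioning:
  (Y=0, X=0, Z=0) weight 1/16
  (Y=0, X=1, Z=0) weight 1/6
  (Y=1, X=0, Z=0) weight 3/40
  (Y=1, X=1, Z=0) weight 2/15
Group by X:
  weight(X=0) = 11/80
  weight(X=1) = 3/10
Total weight = 11/80 + 3/10 = 7/16
P(X=0 | obs) = 11/80 / 7/16 = 11/35
P(X=1 | obs) = 3/10 / 7/16 = 24/35
argmax = 1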